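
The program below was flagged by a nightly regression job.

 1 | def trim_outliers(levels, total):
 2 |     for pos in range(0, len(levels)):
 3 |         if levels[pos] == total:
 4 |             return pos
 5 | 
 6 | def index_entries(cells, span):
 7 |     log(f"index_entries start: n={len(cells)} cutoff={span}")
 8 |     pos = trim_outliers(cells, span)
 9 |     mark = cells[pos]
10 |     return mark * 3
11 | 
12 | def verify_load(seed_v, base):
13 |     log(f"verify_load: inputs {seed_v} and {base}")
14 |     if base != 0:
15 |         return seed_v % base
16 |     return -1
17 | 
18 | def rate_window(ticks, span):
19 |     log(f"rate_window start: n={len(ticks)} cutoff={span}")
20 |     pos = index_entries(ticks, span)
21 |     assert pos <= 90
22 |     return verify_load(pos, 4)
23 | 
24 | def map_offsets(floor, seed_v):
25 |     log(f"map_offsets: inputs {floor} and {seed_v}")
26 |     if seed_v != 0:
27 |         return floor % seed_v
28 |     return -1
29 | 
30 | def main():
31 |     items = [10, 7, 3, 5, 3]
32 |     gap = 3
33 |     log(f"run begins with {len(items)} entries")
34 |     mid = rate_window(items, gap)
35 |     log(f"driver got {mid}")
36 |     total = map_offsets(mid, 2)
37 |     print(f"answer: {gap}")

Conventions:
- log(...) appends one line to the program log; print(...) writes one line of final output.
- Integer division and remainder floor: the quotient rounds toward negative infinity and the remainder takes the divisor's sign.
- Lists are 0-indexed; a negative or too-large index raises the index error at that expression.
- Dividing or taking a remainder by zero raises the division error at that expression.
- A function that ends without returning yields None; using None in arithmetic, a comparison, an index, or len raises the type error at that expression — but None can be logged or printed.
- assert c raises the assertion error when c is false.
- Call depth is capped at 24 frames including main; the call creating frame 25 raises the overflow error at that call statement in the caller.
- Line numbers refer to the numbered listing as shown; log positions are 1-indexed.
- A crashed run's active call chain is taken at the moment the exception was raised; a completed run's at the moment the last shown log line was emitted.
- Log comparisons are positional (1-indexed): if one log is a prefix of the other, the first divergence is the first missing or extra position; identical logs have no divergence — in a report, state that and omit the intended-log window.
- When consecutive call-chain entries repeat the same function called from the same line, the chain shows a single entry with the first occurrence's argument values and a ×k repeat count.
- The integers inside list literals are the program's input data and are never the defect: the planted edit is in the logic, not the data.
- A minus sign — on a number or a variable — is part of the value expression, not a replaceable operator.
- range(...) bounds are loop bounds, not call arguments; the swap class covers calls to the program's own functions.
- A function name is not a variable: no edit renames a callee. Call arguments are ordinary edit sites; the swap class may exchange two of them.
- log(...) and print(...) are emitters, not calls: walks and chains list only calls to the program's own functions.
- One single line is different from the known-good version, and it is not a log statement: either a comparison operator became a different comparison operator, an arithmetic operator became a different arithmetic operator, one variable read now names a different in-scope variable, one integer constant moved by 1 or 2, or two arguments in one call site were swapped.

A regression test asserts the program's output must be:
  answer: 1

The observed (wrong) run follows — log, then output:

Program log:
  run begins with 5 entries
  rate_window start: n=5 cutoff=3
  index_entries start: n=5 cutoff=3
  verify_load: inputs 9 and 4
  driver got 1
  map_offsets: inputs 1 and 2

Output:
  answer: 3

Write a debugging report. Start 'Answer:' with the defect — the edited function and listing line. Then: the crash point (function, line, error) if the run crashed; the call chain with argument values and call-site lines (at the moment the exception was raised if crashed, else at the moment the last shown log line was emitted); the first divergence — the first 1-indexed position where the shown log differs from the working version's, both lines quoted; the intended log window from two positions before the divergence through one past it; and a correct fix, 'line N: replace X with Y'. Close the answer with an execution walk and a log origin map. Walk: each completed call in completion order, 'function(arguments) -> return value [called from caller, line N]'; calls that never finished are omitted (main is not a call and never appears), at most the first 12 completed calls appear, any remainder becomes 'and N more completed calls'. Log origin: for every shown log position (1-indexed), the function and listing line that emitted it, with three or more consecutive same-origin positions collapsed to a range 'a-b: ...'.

Answer: the defect is in main at line 37.
Core observation: The logs agree in full; only the final output differs.
Call chain: main -> map_offsets(1, 2) (called at line 36).
First divergence: there is none — every log position agrees.
Execution walk:
  trim_outliers([10, 7, 3, 5, 3], 3) -> 2  [called from index_entries, line 8]
  index_entries([10, 7, 3, 5, 3], 3) -> 9  [called from rate_window, line 20]
  verify_load(9, 4) -> 1  [called from rate_window, line 22]
  rate_window([10, 7, 3, 5, 3], 3) -> 1  [called from main, line 34]
  map_offsets(1, 2) -> 1  [called from main, line 36]
Log origins:
  1: from main, line 33
  2: from rate_window, line 19
  3: from index_entries, line 7
  4: from verify_load, line 13
  5: from main, line 35
  6: from map_offsets, line 25
A correct fix: line 37: replace `gap` with `total`.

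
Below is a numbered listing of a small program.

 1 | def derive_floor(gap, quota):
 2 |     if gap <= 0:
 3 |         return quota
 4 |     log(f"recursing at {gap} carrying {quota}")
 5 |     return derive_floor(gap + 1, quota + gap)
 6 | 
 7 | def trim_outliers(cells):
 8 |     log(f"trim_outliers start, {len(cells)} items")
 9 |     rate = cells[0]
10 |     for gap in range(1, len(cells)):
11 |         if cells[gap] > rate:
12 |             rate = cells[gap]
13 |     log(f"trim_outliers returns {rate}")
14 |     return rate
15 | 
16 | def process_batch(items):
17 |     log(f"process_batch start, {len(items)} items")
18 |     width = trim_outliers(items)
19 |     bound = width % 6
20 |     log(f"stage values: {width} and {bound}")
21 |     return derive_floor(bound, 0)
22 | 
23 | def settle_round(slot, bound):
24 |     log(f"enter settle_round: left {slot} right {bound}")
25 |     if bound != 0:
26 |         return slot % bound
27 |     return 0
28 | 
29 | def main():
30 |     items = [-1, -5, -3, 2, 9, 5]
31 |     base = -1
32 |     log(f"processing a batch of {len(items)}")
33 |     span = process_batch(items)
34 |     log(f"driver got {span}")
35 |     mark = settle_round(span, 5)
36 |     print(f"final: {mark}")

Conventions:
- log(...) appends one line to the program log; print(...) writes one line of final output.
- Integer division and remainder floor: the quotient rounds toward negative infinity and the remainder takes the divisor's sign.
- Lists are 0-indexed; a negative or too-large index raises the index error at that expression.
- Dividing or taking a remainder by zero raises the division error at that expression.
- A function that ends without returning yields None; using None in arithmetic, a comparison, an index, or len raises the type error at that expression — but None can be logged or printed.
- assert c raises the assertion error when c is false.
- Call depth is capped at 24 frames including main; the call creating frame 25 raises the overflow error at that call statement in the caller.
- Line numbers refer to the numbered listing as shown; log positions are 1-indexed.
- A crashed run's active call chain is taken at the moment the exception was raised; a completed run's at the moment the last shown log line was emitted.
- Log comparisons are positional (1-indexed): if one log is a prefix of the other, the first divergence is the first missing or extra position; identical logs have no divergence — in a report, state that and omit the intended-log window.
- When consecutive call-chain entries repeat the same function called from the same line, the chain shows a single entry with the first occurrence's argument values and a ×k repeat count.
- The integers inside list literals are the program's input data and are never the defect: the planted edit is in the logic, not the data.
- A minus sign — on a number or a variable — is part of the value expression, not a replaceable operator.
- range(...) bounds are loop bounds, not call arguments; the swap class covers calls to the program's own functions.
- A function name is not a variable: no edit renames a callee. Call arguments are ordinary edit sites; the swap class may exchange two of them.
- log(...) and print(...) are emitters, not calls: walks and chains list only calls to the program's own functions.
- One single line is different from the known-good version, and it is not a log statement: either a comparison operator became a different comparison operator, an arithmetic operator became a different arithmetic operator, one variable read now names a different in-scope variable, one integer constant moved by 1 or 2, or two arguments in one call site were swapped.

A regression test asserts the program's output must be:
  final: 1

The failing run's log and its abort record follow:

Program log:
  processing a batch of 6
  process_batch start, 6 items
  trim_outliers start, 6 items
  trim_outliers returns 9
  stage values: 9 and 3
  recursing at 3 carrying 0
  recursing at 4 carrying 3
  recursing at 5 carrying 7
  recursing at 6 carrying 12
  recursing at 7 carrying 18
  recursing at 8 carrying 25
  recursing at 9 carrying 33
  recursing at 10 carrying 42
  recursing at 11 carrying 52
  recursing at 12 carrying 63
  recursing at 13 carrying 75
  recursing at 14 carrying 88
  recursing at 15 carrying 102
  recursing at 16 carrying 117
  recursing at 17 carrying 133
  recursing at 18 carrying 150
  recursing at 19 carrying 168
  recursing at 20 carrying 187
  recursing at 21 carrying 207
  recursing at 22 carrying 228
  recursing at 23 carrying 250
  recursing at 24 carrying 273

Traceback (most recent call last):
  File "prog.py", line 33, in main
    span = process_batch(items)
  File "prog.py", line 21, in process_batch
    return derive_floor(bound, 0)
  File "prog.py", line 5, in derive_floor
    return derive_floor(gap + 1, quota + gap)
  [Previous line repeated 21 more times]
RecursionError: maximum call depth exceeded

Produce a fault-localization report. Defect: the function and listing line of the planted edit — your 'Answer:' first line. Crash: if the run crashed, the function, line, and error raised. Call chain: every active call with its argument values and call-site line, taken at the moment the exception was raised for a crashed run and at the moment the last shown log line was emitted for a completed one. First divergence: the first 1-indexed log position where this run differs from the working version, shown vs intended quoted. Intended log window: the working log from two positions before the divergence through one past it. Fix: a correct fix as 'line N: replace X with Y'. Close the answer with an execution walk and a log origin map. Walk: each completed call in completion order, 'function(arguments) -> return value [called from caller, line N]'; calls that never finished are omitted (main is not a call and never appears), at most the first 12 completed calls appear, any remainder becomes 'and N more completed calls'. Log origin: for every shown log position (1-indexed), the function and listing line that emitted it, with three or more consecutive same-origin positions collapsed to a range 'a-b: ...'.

Answer: the defect is in derive_floor at line 5.
Key observation: Position 7 is the first bad log line: 'recursing at 4 carrying 3' should read 'recursing at 2 carrying 3'.
Crash: derive_floor, line 5, RecursionError.
Call chain: main -> process_batch([-1, -5, -3, 2, 9, 5]) (called at line 33) -> derive_floor(3, 0) (called at line 21) -> derive_floor(4, 3) (called at line 5) ×21.
First divergence: position 7 — the shown line 'recursing at 4 carrying 3' should read 'recursing at 2 carrying 3'.
Intended log window:
  5: stage values: 9 and 3
  6: recursing at 3 carrying 0
  7: recursing at 2 carrying 3
  8: recursing at 1 carrying 5
Execution walk:
  trim_outliers([-1, -5, -3, 2, 9, 5]) -> 9  [called from process_batch, line 18]
Log origin:
  1 — main, line 32
  2 — process_batch, line 17
  3 — trim_outliers, line 8
  4 — trim_outliers, line 13
  5 — process_batch, line 20
  6-27 — derive_floor, line 4
A correct fix: line 5: replace `gap + 1` with `gap - 1`.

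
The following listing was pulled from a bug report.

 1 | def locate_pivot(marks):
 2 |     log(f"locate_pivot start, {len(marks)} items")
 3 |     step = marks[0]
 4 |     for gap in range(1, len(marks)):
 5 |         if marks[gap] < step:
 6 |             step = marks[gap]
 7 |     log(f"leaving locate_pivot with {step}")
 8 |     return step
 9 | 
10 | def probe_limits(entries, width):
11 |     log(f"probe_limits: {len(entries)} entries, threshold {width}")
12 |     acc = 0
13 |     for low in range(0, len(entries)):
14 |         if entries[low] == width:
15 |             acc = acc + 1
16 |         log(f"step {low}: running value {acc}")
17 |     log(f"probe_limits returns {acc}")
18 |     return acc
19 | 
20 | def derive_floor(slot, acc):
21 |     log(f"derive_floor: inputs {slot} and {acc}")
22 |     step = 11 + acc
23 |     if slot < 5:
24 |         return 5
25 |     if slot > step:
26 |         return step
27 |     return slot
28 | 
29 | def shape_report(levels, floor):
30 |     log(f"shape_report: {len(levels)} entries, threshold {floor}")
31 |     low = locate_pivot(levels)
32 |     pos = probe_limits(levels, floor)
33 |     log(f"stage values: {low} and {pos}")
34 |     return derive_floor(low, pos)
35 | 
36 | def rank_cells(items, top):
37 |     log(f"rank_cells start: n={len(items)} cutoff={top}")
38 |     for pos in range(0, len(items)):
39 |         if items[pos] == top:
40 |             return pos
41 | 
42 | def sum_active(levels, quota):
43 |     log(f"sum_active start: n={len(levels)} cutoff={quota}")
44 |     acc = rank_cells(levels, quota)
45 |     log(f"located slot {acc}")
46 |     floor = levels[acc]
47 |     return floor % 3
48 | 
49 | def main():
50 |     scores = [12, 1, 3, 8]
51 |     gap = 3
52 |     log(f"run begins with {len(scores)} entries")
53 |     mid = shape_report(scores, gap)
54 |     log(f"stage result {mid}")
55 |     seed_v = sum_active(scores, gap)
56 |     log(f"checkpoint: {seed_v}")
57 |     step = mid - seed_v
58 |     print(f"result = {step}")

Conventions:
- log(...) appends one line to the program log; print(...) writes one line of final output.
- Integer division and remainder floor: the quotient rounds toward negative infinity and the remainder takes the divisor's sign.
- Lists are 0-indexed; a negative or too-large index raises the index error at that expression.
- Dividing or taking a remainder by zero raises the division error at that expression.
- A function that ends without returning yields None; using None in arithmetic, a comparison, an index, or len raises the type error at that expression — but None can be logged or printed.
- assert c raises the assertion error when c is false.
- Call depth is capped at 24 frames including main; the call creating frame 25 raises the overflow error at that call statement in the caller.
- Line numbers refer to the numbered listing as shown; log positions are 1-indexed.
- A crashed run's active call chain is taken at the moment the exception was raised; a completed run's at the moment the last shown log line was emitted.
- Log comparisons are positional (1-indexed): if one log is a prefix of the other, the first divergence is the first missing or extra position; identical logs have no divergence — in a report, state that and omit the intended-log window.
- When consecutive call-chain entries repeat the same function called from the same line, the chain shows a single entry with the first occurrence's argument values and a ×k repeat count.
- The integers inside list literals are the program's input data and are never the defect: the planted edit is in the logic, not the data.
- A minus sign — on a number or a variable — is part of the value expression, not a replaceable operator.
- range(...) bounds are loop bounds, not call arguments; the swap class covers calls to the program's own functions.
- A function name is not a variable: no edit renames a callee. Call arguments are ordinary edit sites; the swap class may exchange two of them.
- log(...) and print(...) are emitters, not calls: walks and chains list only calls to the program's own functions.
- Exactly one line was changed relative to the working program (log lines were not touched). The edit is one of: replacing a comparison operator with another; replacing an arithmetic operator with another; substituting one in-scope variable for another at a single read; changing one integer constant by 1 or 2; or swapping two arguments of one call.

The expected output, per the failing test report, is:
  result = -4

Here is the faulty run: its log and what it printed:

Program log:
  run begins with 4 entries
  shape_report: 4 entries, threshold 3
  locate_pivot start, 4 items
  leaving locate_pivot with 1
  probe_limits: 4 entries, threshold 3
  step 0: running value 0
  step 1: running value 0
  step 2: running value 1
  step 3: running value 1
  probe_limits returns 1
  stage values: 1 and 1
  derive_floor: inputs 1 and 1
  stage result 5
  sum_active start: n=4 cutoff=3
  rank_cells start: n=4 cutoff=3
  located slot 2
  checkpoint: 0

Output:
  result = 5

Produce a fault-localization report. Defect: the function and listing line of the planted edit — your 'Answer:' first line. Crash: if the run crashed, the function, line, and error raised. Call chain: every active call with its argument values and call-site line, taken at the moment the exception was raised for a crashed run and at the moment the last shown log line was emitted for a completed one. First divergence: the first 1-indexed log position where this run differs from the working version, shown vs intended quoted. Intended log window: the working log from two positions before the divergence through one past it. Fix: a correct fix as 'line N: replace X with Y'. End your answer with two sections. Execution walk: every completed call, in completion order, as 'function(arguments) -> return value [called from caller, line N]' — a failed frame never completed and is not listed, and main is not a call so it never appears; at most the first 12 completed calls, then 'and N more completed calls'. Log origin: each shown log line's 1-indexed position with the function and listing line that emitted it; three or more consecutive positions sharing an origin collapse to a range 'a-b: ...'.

Answer: the defect is in sum_active at line 47.
Core observation: At log position 17 the runs split — shown 'checkpoint: 0', but the working version logs 'checkpoint: 9'.
Call chain: main.
First divergence: position 17 — shown 'checkpoint: 0', intended 'checkpoint: 9'.
Intended log window:
  15: rank_cells start: n=4 cutoff=3
  16: located slot 2
  17: checkpoint: 9
Execution walk:
  locate_pivot([12, 1, 3, 8]) -> 1  [called from shape_report, line 31]
  probe_limits([12, 1, 3, 8], 3) -> 1  [called from shape_report, line 32]
  derive_floor(1, 1) -> 5  [called from shape_report, line 34]
  shape_report([12, 1, 3, 8], 3) -> 5  [called from main, line 53]
  rank_cells([12, 1, 3, 8], 3) -> 2  [called from sum_active, line 44]
  sum_active([12, 1, 3, 8], 3) -> 0  [called from main, line 55]
Origin of each log line:
  1: emitted by main (line 52)
  2: emitted by shape_report (line 30)
  3: emitted by locate_pivot (line 2)
  4: emitted by locate_pivot (line 7)
  5: emitted by probe_limits (line 11)
  6-9: emitted by probe_limits (line 16)
  10: emitted by probe_limits (line 17)
  11: emitted by shape_report (line 33)
  12: emitted by derive_floor (line 21)
  13: emitted by main (line 54)
  14: emitted by sum_active (line 43)
  15: emitted by rank_cells (line 37)
  16: emitted by sum_active (line 45)
  17: emitted by main (line 56)
A correct fix: line 47: replace `%` with `*`.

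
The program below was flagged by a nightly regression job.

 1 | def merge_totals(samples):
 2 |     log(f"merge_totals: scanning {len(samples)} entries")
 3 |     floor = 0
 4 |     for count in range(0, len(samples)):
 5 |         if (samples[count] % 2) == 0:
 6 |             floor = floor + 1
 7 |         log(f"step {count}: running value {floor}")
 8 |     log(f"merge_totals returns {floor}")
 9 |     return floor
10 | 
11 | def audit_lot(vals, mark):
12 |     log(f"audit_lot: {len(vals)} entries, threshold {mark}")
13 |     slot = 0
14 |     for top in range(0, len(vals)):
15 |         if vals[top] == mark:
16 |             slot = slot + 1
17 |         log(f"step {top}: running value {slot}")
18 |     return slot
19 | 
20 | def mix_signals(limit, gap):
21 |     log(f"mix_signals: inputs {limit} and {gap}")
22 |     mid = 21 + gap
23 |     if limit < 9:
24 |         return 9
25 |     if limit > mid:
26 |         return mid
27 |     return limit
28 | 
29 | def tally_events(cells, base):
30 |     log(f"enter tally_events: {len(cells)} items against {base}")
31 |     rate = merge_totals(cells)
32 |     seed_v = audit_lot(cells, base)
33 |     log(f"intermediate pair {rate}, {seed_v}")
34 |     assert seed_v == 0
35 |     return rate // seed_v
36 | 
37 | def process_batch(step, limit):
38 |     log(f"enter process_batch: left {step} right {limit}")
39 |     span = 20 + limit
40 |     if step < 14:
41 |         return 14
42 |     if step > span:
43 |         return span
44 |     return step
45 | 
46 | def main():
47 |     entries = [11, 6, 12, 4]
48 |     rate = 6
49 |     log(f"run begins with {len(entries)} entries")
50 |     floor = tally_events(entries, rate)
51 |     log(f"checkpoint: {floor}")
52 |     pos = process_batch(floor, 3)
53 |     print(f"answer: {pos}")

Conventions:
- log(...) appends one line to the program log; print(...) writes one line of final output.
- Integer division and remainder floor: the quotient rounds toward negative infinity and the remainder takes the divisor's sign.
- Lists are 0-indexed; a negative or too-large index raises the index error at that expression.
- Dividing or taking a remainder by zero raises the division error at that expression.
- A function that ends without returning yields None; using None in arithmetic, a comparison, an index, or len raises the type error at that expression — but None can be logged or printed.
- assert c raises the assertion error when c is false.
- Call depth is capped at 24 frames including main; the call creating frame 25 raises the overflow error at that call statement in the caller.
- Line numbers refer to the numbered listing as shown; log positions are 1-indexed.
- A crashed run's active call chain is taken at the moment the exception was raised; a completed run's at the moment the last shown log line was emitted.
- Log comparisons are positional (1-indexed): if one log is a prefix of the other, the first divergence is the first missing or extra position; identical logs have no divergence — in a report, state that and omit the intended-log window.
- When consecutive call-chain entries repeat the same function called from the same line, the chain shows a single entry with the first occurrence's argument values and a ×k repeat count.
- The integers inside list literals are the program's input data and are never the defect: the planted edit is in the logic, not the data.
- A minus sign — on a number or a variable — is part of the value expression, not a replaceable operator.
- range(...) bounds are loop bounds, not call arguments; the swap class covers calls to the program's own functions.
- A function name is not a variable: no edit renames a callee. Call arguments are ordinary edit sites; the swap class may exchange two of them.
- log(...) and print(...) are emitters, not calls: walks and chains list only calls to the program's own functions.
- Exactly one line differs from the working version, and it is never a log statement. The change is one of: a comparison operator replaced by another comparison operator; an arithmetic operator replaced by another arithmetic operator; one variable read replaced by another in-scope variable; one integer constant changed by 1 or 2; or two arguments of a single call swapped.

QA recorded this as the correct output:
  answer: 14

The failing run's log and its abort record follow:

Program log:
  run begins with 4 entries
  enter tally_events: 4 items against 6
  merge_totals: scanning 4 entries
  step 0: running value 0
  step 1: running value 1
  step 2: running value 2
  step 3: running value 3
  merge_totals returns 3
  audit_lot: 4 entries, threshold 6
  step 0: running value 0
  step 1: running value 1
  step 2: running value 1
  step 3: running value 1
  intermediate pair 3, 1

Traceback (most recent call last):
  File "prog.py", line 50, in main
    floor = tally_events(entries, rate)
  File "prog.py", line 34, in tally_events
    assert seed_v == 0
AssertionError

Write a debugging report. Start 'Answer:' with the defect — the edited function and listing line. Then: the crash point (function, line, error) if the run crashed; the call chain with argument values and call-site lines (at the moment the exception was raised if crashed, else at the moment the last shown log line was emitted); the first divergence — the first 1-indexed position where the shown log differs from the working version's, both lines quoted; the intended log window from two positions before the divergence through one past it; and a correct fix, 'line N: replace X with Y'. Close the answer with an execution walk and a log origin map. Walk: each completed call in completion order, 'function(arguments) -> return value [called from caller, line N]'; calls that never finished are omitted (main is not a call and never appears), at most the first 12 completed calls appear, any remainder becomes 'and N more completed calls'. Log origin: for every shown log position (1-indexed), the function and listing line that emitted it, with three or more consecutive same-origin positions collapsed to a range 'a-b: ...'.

Answer: the defect is in tally_events at line 34.
Core observation: The shown log is a 14-line prefix of the intended one, whose next entry is 'checkpoint: 3'.
Crash: tally_events, line 34, AssertionError.
Call chain: main -> tally_events([11, 6, 12, 4], 6) (called at line 50).
First divergence: position 15 (shown log ended at 14 lines; the working version continues: 'checkpoint: 3').
Intended log window:
  13: step 3: running value 1
  14: intermediate pair 3, 1
  15: checkpoint: 3
  16: enter process_batch: left 3 right 3
Execution walk:
  merge_totals([11, 6, 12, 4]) -> 3  [called from tally_events, line 31]
  audit_lot([11, 6, 12, 4], 6) -> 1  [called from tally_events, line 32]
Log origin:
  1 — main, line 49
  2 — tally_events, line 30
  3 — merge_totals, line 2
  4-7 — merge_totals, line 7
  8 — merge_totals, line 8
  9 — audit_lot, line 12
  10-13 — audit_lot, line 17
  14 — tally_events, line 33
A correct fix: line 34: replace `==` with `>`.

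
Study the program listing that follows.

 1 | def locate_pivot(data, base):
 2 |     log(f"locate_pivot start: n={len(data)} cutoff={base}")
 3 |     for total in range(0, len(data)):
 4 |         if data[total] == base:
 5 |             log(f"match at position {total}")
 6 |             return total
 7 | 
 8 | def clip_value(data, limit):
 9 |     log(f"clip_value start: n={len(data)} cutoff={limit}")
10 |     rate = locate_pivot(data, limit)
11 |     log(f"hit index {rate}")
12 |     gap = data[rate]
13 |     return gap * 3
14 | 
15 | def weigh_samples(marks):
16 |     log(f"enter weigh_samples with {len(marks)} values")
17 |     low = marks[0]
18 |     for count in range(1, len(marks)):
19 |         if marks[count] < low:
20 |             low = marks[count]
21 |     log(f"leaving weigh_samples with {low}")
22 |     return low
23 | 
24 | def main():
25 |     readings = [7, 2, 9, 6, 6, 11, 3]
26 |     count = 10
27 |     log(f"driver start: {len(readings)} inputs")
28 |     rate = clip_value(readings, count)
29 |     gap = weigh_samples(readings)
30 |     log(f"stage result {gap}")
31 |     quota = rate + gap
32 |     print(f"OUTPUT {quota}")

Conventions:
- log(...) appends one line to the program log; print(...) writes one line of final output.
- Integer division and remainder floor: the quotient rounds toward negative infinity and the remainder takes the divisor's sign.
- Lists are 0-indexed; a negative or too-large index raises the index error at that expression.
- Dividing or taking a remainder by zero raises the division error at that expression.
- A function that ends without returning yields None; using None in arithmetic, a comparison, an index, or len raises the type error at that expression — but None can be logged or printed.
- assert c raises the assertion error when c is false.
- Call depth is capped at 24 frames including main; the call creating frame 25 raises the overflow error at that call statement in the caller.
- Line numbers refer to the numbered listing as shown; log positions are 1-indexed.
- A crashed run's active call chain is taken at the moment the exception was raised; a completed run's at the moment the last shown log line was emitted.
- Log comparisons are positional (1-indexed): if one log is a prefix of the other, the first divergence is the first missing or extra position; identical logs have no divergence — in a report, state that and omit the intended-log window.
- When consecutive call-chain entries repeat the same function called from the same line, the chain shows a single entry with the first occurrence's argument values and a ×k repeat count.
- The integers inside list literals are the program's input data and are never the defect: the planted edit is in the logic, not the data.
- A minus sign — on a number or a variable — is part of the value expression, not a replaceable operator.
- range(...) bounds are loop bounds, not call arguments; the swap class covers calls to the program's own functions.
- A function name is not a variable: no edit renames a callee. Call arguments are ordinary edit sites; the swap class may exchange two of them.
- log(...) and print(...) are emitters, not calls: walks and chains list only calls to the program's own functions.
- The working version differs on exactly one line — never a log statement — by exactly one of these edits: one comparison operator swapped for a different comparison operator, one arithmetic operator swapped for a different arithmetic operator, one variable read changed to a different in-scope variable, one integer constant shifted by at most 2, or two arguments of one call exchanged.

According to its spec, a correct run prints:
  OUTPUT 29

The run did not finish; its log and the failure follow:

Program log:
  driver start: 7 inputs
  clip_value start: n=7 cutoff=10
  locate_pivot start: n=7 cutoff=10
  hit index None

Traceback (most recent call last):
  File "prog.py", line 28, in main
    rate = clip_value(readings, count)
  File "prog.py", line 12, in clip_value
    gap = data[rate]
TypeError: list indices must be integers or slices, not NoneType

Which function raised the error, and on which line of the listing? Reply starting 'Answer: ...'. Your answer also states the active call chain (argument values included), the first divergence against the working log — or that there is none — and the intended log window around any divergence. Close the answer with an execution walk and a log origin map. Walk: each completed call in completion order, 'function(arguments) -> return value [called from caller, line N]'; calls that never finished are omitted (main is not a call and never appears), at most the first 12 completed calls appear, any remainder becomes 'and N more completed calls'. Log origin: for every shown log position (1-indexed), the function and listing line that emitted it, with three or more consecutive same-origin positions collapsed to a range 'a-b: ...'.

Answer: the error was raised in clip_value, line 12.
Key fact: The earliest visible damage is log position 2 — 'clip_value start: n=7 cutoff=10' rather than the intended 'clip_value start: n=7 cutoff=9'.
Call chain: main -> clip_value([7, 2, 9, 6, 6, 11, 3], 10) (called at line 28).
First divergence: at position 2 the run shows 'clip_value start: n=7 cutoff=10' where the working version logs 'clip_value start: n=7 cutoff=9'.
Intended log window:
  1: driver start: 7 inputs
  2: clip_value start: n=7 cutoff=9
  3: locate_pivot start: n=7 cutoff=9
Execution walk:
  locate_pivot([7, 2, 9, 6, 6, 11, 3], 10) -> None  [called from clip_value, line 10]
Log origins:
  1: logged in main at line 27
  2: logged in clip_value at line 9
  3: logged in locate_pivot at line 2
  4: logged in clip_value at line 11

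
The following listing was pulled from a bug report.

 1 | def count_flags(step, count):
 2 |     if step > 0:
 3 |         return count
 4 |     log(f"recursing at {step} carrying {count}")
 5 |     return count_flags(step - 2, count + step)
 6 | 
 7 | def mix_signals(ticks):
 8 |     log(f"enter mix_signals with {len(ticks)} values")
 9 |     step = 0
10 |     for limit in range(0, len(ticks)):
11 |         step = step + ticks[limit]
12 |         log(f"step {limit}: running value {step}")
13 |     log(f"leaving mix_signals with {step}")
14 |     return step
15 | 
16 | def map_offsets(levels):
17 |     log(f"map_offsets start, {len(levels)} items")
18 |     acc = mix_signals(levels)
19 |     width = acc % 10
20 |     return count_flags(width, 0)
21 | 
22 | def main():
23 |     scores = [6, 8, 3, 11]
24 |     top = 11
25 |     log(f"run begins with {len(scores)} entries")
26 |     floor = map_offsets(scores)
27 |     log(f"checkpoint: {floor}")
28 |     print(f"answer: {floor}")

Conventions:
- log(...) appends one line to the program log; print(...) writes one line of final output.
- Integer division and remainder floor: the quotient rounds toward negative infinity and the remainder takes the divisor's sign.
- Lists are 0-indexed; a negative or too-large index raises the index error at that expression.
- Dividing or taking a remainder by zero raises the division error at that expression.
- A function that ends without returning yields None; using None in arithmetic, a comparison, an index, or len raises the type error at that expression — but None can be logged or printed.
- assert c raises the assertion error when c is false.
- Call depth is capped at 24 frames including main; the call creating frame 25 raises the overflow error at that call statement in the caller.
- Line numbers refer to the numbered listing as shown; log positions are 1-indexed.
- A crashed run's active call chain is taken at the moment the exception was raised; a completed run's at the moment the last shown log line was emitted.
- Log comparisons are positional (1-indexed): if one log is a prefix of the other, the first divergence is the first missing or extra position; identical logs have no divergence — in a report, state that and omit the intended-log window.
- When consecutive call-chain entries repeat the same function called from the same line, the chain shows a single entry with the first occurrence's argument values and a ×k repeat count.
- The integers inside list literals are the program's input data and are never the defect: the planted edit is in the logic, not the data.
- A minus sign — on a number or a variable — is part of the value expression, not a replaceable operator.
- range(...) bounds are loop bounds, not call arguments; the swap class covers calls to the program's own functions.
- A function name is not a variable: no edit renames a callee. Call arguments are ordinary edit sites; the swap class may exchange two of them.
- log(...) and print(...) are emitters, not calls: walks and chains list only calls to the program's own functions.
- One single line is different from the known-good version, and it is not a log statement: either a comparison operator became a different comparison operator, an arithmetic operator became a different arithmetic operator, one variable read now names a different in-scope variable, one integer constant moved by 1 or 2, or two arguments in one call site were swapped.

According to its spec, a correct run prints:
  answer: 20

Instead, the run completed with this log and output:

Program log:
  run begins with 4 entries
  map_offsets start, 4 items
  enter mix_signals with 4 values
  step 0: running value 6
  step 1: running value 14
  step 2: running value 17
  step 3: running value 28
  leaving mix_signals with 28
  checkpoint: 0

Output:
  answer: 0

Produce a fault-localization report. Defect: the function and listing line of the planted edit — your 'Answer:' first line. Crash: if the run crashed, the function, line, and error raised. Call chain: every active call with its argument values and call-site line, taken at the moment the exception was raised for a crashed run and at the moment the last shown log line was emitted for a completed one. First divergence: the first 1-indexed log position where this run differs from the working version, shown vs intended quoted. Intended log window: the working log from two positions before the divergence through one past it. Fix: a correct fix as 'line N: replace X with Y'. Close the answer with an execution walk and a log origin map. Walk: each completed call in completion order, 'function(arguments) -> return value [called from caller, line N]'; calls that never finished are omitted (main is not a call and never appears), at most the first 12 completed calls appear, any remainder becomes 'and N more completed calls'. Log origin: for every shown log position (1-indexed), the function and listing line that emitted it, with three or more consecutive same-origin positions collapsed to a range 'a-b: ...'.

Answer: the defect is in count_flags at line 2.
Key observation: The log first diverges at position 9: the faulty run prints 'checkpoint: 0' where the working version prints 'recursing at 8 carrying 0'.
Call chain: main.
First divergence: at position 9 the run shows 'checkpoint: 0' where the working version logs 'recursing at 8 carrying 0'.
Intended log window:
  7: step 3: running value 28
  8: leaving mix_signals with 28
  9: recursing at 8 carrying 0
  10: recursing at 6 carrying 8
Execution walk:
  mix_signals([6, 8, 3, 11]) -> 28  [called from map_offsets, line 18]
  count_flags(8, 0) -> 0  [called from map_offsets, line 20]
  map_offsets([6, 8, 3, 11]) -> 0  [called from main, line 26]
Log origin:
  1: emitted by main (line 25)
  2: emitted by map_offsets (line 17)
  3: emitted by mix_signals (line 8)
  4-7: emitted by mix_signals (line 12)
  8: emitted by mix_signals (line 13)
  9: emitted by main (line 27)
A correct fix: line 2: replace `>` with `<=`.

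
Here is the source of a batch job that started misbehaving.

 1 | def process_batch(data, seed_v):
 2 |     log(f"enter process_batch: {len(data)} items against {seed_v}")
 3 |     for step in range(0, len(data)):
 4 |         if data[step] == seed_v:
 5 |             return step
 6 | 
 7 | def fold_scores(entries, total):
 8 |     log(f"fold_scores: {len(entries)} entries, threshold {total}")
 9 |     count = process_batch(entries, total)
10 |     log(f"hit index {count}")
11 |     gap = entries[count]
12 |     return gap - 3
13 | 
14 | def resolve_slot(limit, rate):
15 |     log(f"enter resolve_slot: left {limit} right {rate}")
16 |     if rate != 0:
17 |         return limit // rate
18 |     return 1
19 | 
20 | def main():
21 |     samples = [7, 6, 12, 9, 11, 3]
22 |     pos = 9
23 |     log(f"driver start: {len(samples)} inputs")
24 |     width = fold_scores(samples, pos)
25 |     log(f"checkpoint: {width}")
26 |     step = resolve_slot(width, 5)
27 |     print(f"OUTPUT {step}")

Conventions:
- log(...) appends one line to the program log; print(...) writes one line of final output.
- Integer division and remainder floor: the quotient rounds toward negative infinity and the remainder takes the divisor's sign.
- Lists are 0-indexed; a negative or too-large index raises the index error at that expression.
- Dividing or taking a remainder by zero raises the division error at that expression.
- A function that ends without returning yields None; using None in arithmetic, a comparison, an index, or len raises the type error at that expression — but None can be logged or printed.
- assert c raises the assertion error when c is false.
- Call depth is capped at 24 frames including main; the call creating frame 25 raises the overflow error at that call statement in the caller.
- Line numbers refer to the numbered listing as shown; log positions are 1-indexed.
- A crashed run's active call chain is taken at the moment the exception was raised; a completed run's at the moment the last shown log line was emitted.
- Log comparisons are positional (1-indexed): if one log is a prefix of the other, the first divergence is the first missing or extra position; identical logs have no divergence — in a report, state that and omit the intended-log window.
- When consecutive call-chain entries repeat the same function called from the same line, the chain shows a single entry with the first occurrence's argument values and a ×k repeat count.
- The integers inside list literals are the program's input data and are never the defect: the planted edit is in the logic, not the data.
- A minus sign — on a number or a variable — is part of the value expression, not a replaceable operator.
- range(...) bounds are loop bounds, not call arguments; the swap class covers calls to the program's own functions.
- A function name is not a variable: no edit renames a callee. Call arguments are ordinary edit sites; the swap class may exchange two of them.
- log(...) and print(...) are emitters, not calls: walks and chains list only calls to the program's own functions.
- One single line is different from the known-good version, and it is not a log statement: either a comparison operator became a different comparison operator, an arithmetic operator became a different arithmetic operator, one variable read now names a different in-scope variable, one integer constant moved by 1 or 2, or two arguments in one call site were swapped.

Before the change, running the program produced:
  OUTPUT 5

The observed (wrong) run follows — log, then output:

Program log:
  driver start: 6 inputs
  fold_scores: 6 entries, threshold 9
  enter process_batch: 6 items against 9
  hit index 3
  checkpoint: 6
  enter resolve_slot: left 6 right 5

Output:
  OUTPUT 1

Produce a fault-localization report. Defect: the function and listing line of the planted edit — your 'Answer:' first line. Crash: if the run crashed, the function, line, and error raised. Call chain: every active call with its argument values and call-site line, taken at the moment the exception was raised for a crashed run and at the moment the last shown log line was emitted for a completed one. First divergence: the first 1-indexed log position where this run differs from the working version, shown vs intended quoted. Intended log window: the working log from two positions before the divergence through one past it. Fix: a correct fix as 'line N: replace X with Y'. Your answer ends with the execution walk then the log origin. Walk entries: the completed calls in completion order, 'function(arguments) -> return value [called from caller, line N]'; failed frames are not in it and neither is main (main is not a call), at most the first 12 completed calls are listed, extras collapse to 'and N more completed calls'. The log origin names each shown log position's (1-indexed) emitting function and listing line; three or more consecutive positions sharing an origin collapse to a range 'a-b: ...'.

Answer: the defect is in fold_scores at line 12.
Key observation: Log line 5 is where behavior first shows: 'checkpoint: 6' appears instead of 'checkpoint: 27'.
Call chain: main -> resolve_slot(6, 5) (called at line 26).
First divergence: at position 5 the run shows 'checkpoint: 6' where the working version logs 'checkpoint: 27'.
Intended log window:
  3: enter process_batch: 6 items against 9
  4: hit index 3
  5: checkpoint: 27
  6: enter resolve_slot: left 27 right 5
Execution walk:
  process_batch([7, 6, 12, 9, 11, 3], 9) -> 3  [called from fold_scores, line 9]
  fold_scores([7, 6, 12, 9, 11, 3], 9) -> 6  [called from main, line 24]
  resolve_slot(6, 5) -> 1  [called from main, line 26]
Log origin:
  1: logged in main at line 23
  2: logged in fold_scores at line 8
  3: logged in process_batch at line 2
  4: logged in fold_scores at line 10
  5: logged in main at line 25
  6: logged in resolve_slot at line 15
A correct fix: line 12: replace `-` with `*`.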